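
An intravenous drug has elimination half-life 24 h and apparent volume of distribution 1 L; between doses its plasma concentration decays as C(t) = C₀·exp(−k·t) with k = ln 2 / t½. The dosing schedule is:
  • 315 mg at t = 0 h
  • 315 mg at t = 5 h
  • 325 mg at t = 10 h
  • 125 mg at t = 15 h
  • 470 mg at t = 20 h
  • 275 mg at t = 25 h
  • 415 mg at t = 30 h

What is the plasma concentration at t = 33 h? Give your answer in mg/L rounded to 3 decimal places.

1425.056 mg/L

k = ln 2 / 24 = 0.02888 per h
Dose 1 (315 mg at t=0 h): 315·exp(−0.02888·33) = 121.449 mg/L
Dose 2 (315 mg at t=5 h): 315·exp(−0.02888·28) = 140.317 mg/L
Dose 3 (325 mg at t=10 h): 325·exp(−0.02888·23) = 167.262 mg/L
Dose 4 (125 mg at t=15 h): 125·exp(−0.02888·18) = 74.325 mg/L
Dose 5 (470 mg at t=20 h): 470·exp(−0.02888·13) = 322.879 mg/L
Dose 6 (275 mg at t=25 h): 275·exp(−0.02888·8) = 218.268 mg/L
Dose 7 (415 mg at t=30 h): 415·exp(−0.02888·3) = 380.557 mg/L
C(33) = 121.449 + 140.317 + 167.262 + 74.325 + 322.879 + 218.268 + 380.557 = 1425.056 mg/L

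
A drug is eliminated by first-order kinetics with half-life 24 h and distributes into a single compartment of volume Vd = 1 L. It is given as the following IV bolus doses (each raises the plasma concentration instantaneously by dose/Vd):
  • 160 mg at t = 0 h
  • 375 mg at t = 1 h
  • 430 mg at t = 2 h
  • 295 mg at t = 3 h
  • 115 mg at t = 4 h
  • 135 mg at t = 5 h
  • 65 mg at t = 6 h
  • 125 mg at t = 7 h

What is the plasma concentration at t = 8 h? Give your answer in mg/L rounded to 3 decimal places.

1459.312 mg/L

k = ln 2 / 24 = 0.02888 per h
Dose 1 (160 mg at t=0 h): 160·exp(−0.02888·8) = 126.992 mg/L
Dose 2 (375 mg at t=1 h): 375·exp(−0.02888·7) = 306.359 mg/L
Dose 3 (430 mg at t=2 h): 430·exp(−0.02888·6) = 361.585 mg/L
Dose 4 (295 mg at t=3 h): 295·exp(−0.02888·5) = 255.333 mg/L
Dose 5 (115 mg at t=4 h): 115·exp(−0.02888·4) = 102.453 mg/L
Dose 6 (135 mg at t=5 h): 135·exp(−0.02888·3) = 123.796 mg/L
Dose 7 (65 mg at t=6 h): 65·exp(−0.02888·2) = 61.352 mg/L
Dose 8 (125 mg at t=7 h): 125·exp(−0.02888·1) = 121.441 mg/L
C(8) = 126.992 + 306.359 + 361.585 + 255.333 + 102.453 + 123.796 + 61.352 + 121.441 = 1459.312 mg/L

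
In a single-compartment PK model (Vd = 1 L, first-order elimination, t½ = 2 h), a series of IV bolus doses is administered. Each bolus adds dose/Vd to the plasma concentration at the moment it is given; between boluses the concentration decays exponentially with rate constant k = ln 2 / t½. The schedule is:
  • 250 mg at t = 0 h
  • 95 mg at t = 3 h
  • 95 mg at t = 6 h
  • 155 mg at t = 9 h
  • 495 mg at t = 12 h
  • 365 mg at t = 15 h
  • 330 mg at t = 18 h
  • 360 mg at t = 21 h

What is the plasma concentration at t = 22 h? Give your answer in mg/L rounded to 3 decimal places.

k = ln 2 / 2 = 0.34657 per h
Dose 1 (250 mg at t=0 h): 250·exp(−0.34657·22) = 0.122 mg/L
Dose 2 (95 mg at t=3 h): 95·exp(−0.34657·19) = 0.131 mg/L
Dose 3 (95 mg at t=6 h): 95·exp(−0.34657·16) = 0.371 mg/L
Dose 4 (155 mg at t=9 h): 155·exp(−0.34657·13) = 1.713 mg/L
Dose 5 (495 mg at t=12 h): 495·exp(−0.34657·10) = 15.469 mg/L
Dose 6 (365 mg at t=15 h): 365·exp(−0.34657·7) = 32.262 mg/L
Dose 7 (330 mg at t=18 h): 330·exp(−0.34657·4) = 82.500 mg/L
Dose 8 (360 mg at t=21 h): 360·exp(−0.34657·1) = 254.558 mg/L
C(22) = 0.122 + 0.131 + 0.371 + 1.713 + 15.469 + 32.262 + 82.500 + 254.558 = 387.126 mg/L

387.126 mg/L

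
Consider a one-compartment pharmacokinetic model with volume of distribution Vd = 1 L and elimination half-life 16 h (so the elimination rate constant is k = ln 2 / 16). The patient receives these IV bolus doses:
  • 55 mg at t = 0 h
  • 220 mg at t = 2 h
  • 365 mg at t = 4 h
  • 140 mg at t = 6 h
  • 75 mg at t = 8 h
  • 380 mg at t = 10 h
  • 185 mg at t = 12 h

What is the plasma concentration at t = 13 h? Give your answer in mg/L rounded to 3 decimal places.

k = ln 2 / 16 = 0.04332 per h
Dose 1 (55 mg at t=0 h): 55·exp(−0.04332·13) = 31.317 mg/L
Dose 2 (220 mg at t=2 h): 220·exp(−0.04332·11) = 136.604 mg/L
Dose 3 (365 mg at t=4 h): 365·exp(−0.04332·9) = 247.152 mg/L
Dose 4 (140 mg at t=6 h): 140·exp(−0.04332·7) = 103.378 mg/L
Dose 5 (75 mg at t=8 h): 75·exp(−0.04332·5) = 60.393 mg/L
Dose 6 (380 mg at t=10 h): 380·exp(−0.04332·3) = 333.688 mg/L
Dose 7 (185 mg at t=12 h): 185·exp(−0.04332·1) = 177.157 mg/L
C(13) = 31.317 + 136.604 + 247.152 + 103.378 + 60.393 + 333.688 + 177.157 = 1089.688 mg/L

1089.688 mg/L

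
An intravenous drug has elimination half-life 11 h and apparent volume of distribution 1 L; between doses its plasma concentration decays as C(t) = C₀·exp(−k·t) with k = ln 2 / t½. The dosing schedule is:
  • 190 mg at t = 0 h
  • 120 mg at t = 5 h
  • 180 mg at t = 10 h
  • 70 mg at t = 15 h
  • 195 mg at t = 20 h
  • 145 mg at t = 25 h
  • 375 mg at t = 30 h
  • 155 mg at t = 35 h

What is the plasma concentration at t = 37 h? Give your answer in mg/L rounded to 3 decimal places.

k = ln 2 / 11 = 0.06301 per h
Dose 1 (190 mg at t=0 h): 190·exp(−0.06301·37) = 18.459 mg/L
Dose 2 (120 mg at t=5 h): 120·exp(−0.06301·32) = 15.976 mg/L
Dose 3 (180 mg at t=10 h): 180·exp(−0.06301·27) = 32.838 mg/L
Dose 4 (70 mg at t=15 h): 70·exp(−0.06301·22) = 17.500 mg/L
Dose 5 (195 mg at t=20 h): 195·exp(−0.06301·17) = 66.805 mg/L
Dose 6 (145 mg at t=25 h): 145·exp(−0.06301·12) = 68.072 mg/L
Dose 7 (375 mg at t=30 h): 375·exp(−0.06301·7) = 241.250 mg/L
Dose 8 (155 mg at t=35 h): 155·exp(−0.06301·2) = 136.647 mg/L
C(37) = 18.459 + 15.976 + 32.838 + 17.500 + 66.805 + 68.072 + 241.250 + 136.647 = 597.546 mg/L

597.546 mg/L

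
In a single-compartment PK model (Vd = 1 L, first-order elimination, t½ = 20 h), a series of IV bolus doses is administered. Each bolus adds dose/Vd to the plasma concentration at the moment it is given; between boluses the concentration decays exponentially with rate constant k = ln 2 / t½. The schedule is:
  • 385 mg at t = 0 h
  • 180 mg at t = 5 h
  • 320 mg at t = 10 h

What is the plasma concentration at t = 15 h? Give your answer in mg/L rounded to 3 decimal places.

625.288 mg/L

k = ln 2 / 20 = 0.03466 per h
Dose 1 (385 mg at t=0 h): 385·exp(−0.03466·15) = 228.922 mg/L
Dose 2 (180 mg at t=5 h): 180·exp(−0.03466·10) = 127.279 mg/L
Dose 3 (320 mg at t=10 h): 320·exp(−0.03466·5) = 269.087 mg/L
C(15) = 228.922 + 127.279 + 269.087 = 625.288 mg/L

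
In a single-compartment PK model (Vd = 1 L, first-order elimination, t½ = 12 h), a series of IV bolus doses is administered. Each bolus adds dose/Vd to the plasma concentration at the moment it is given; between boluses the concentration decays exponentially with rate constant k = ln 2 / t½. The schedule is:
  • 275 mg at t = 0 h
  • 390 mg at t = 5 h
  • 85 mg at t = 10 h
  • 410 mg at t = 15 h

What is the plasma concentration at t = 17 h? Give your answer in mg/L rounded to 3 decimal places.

720.008 mg/L

k = ln 2 / 12 = 0.05776 per h
Dose 1 (275 mg at t=0 h): 275·exp(−0.05776·17) = 103.009 mg/L
Dose 2 (390 mg at t=5 h): 390·exp(−0.05776·12) = 195.000 mg/L
Dose 3 (85 mg at t=10 h): 85·exp(−0.05776·7) = 56.731 mg/L
Dose 4 (410 mg at t=15 h): 410·exp(−0.05776·2) = 365.268 mg/L
C(17) = 103.009 + 195.000 + 56.731 + 365.268 = 720.008 mg/L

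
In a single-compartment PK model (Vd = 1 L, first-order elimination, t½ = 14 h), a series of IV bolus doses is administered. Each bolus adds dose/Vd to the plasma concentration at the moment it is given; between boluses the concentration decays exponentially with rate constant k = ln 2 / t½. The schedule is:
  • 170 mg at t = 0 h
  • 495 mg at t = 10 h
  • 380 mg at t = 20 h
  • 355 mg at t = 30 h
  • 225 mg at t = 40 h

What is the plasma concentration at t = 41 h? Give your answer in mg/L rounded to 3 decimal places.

683.402 mg/L

k = ln 2 / 14 = 0.04951 per h
Dose 1 (170 mg at t=0 h): 170·exp(−0.04951·41) = 22.329 mg/L
Dose 2 (495 mg at t=10 h): 495·exp(−0.04951·31) = 106.669 mg/L
Dose 3 (380 mg at t=20 h): 380·exp(−0.04951·21) = 134.350 mg/L
Dose 4 (355 mg at t=30 h): 355·exp(−0.04951·11) = 205.923 mg/L
Dose 5 (225 mg at t=40 h): 225·exp(−0.04951·1) = 214.131 mg/L
C(41) = 22.329 + 106.669 + 134.350 + 205.923 + 214.131 = 683.402 mg/L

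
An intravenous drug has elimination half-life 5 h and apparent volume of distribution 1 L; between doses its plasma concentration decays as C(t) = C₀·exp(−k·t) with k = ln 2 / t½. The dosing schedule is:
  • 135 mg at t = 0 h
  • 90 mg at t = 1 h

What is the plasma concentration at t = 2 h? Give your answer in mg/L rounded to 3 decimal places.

k = ln 2 / 5 = 0.13863 per h
Dose 1 (135 mg at t=0 h): 135·exp(−0.13863·2) = 102.311 mg/L
Dose 2 (90 mg at t=1 h): 90·exp(−0.13863·1) = 78.350 mg/L
C(2) = 102.311 + 78.350 = 180.660 mg/L

180.660 mg/L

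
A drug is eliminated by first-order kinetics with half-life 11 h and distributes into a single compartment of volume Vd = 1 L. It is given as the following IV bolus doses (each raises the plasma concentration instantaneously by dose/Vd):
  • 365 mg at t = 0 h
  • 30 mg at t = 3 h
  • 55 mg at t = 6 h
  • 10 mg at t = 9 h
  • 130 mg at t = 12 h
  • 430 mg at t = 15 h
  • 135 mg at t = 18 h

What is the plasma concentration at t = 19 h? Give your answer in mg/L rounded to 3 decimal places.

695.339 mg/L

k = ln 2 / 11 = 0.06301 per h
Dose 1 (365 mg at t=0 h): 365·exp(−0.06301·19) = 110.238 mg/L
Dose 2 (30 mg at t=3 h): 30·exp(−0.06301·16) = 10.946 mg/L
Dose 3 (55 mg at t=6 h): 55·exp(−0.06301·13) = 24.244 mg/L
Dose 4 (10 mg at t=9 h): 10·exp(−0.06301·10) = 5.325 mg/L
Dose 5 (130 mg at t=12 h): 130·exp(−0.06301·7) = 83.633 mg/L
Dose 6 (430 mg at t=15 h): 430·exp(−0.06301·4) = 334.197 mg/L
Dose 7 (135 mg at t=18 h): 135·exp(−0.06301·1) = 126.756 mg/L
C(19) = 110.238 + 10.946 + 24.244 + 5.325 + 83.633 + 334.197 + 126.756 = 695.339 mg/L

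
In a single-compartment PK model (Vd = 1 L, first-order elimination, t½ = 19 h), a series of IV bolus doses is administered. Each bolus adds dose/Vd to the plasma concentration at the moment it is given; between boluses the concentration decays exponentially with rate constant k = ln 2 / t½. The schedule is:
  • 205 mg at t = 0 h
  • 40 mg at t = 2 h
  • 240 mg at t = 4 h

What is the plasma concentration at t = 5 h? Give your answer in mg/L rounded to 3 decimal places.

k = ln 2 / 19 = 0.03648 per h
Dose 1 (205 mg at t=0 h): 205·exp(−0.03648·5) = 170.819 mg/L
Dose 2 (40 mg at t=2 h): 40·exp(−0.03648·3) = 35.853 mg/L
Dose 3 (240 mg at t=4 h): 240·exp(−0.03648·1) = 231.402 mg/L
C(5) = 170.819 + 35.853 + 231.402 = 438.074 mg/L

438.074 mg/L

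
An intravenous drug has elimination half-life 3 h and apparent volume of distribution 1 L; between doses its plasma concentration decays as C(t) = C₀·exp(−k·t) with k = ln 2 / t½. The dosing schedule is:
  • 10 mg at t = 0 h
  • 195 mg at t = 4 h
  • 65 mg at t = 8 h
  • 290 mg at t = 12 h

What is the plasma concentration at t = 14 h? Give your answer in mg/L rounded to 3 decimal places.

218.679 mg/L

k = ln 2 / 3 = 0.23105 per h
Dose 1 (10 mg at t=0 h): 10·exp(−0.23105·14) = 0.394 mg/L
Dose 2 (195 mg at t=4 h): 195·exp(−0.23105·10) = 19.346 mg/L
Dose 3 (65 mg at t=8 h): 65·exp(−0.23105·6) = 16.250 mg/L
Dose 4 (290 mg at t=12 h): 290·exp(−0.23105·2) = 182.689 mg/L
C(14) = 0.394 + 19.346 + 16.250 + 182.689 = 218.679 mg/L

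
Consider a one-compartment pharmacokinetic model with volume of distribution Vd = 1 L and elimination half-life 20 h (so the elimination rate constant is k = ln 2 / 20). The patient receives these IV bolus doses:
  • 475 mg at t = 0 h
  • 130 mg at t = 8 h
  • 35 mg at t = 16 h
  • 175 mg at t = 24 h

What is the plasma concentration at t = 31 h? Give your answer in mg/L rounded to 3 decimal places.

378.912 mg/L

k = ln 2 / 20 = 0.03466 per h
Dose 1 (475 mg at t=0 h): 475·exp(−0.03466·31) = 162.217 mg/L
Dose 2 (130 mg at t=8 h): 130·exp(−0.03466·23) = 58.581 mg/L
Dose 3 (35 mg at t=16 h): 35·exp(−0.03466·15) = 20.811 mg/L
Dose 4 (175 mg at t=24 h): 175·exp(−0.03466·7) = 137.302 mg/L
C(31) = 162.217 + 58.581 + 20.811 + 137.302 = 378.912 mg/L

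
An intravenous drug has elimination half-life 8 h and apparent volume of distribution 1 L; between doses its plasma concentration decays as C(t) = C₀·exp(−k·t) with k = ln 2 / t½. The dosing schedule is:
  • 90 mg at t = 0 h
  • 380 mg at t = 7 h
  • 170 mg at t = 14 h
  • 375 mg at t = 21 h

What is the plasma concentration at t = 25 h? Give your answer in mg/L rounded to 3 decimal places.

420.910 mg/L

k = ln 2 / 8 = 0.08664 per h
Dose 1 (90 mg at t=0 h): 90·exp(−0.08664·25) = 10.316 mg/L
Dose 2 (380 mg at t=7 h): 380·exp(−0.08664·18) = 79.885 mg/L
Dose 3 (170 mg at t=14 h): 170·exp(−0.08664·11) = 65.544 mg/L
Dose 4 (375 mg at t=21 h): 375·exp(−0.08664·4) = 265.165 mg/L
C(25) = 10.316 + 79.885 + 65.544 + 265.165 = 420.910 mg/L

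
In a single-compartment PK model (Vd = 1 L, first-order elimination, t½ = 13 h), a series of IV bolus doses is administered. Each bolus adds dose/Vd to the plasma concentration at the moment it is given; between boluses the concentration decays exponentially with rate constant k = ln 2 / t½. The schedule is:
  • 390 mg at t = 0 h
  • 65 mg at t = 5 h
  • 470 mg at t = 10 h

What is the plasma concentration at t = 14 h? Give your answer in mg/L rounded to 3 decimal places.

604.830 mg/L

k = ln 2 / 13 = 0.05332 per h
Dose 1 (390 mg at t=0 h): 390·exp(−0.05332·14) = 184.875 mg/L
Dose 2 (65 mg at t=5 h): 65·exp(−0.05332·9) = 40.226 mg/L
Dose 3 (470 mg at t=10 h): 470·exp(−0.05332·4) = 379.729 mg/L
C(14) = 184.875 + 40.226 + 379.729 = 604.830 mg/L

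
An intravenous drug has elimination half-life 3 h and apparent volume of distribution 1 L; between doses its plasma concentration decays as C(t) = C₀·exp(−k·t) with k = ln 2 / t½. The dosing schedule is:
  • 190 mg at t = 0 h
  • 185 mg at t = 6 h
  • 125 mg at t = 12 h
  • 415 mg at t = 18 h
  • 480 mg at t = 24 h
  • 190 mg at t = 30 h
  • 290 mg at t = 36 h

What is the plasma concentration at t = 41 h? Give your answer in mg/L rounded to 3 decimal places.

k = ln 2 / 3 = 0.23105 per h
Dose 1 (190 mg at t=0 h): 190·exp(−0.23105·41) = 0.015 mg/L
Dose 2 (185 mg at t=6 h): 185·exp(−0.23105·35) = 0.057 mg/L
Dose 3 (125 mg at t=12 h): 125·exp(−0.23105·29) = 0.154 mg/L
Dose 4 (415 mg at t=18 h): 415·exp(−0.23105·23) = 2.042 mg/L
Dose 5 (480 mg at t=24 h): 480·exp(−0.23105·17) = 9.449 mg/L
Dose 6 (190 mg at t=30 h): 190·exp(−0.23105·11) = 14.962 mg/L
Dose 7 (290 mg at t=36 h): 290·exp(−0.23105·5) = 91.344 mg/L
C(41) = 0.015 + 0.057 + 0.154 + 2.042 + 9.449 + 14.962 + 91.344 = 118.023 mg/L

118.023 mg/L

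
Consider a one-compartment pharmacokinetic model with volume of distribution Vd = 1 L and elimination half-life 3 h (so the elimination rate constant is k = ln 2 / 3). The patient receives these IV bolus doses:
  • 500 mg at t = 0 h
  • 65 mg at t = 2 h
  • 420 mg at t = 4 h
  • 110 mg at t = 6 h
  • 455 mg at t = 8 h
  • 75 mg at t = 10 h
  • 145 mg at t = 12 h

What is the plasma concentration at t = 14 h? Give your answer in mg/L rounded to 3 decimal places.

k = ln 2 / 3 = 0.23105 per h
Dose 1 (500 mg at t=0 h): 500·exp(−0.23105·14) = 19.686 mg/L
Dose 2 (65 mg at t=2 h): 65·exp(−0.23105·12) = 4.062 mg/L
Dose 3 (420 mg at t=4 h): 420·exp(−0.23105·10) = 41.669 mg/L
Dose 4 (110 mg at t=6 h): 110·exp(−0.23105·8) = 17.324 mg/L
Dose 5 (455 mg at t=8 h): 455·exp(−0.23105·6) = 113.750 mg/L
Dose 6 (75 mg at t=10 h): 75·exp(−0.23105·4) = 29.764 mg/L
Dose 7 (145 mg at t=12 h): 145·exp(−0.23105·2) = 91.344 mg/L
C(14) = 19.686 + 4.062 + 41.669 + 17.324 + 113.750 + 29.764 + 91.344 = 317.600 mg/L

317.600 mg/L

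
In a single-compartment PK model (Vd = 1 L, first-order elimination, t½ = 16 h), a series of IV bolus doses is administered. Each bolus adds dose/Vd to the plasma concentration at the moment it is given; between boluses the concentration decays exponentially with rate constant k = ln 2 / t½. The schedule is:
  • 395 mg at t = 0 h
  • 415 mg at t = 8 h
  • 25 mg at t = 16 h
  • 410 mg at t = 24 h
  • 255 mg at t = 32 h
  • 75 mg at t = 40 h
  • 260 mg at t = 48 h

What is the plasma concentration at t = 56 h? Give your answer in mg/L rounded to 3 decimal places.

505.212 mg/L

k = ln 2 / 16 = 0.04332 per h
Dose 1 (395 mg at t=0 h): 395·exp(−0.04332·56) = 34.913 mg/L
Dose 2 (415 mg at t=8 h): 415·exp(−0.04332·48) = 51.875 mg/L
Dose 3 (25 mg at t=16 h): 25·exp(−0.04332·40) = 4.419 mg/L
Dose 4 (410 mg at t=24 h): 410·exp(−0.04332·32) = 102.500 mg/L
Dose 5 (255 mg at t=32 h): 255·exp(−0.04332·24) = 90.156 mg/L
Dose 6 (75 mg at t=40 h): 75·exp(−0.04332·16) = 37.500 mg/L
Dose 7 (260 mg at t=48 h): 260·exp(−0.04332·8) = 183.848 mg/L
C(56) = 34.913 + 51.875 + 4.419 + 102.500 + 90.156 + 37.500 + 183.848 = 505.212 mg/L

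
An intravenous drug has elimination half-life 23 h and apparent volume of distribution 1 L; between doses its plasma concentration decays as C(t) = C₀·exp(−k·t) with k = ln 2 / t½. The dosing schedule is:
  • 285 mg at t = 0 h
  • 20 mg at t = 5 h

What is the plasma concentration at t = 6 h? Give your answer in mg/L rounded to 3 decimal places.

257.263 mg/L

k = ln 2 / 23 = 0.03014 per h
Dose 1 (285 mg at t=0 h): 285·exp(−0.03014·6) = 237.857 mg/L
Dose 2 (20 mg at t=5 h): 20·exp(−0.03014·1) = 19.406 mg/L
C(6) = 237.857 + 19.406 = 257.263 mg/L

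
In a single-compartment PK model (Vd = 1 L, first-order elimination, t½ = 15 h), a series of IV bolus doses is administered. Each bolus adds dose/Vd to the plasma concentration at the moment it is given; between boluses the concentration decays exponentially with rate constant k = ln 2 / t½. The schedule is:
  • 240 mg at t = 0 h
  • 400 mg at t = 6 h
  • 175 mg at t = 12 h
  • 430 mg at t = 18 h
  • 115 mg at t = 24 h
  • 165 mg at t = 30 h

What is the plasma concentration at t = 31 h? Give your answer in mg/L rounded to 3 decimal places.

732.600 mg/L

k = ln 2 / 15 = 0.04621 per h
Dose 1 (240 mg at t=0 h): 240·exp(−0.04621·31) = 57.290 mg/L
Dose 2 (400 mg at t=6 h): 400·exp(−0.04621·25) = 125.992 mg/L
Dose 3 (175 mg at t=12 h): 175·exp(−0.04621·19) = 72.733 mg/L
Dose 4 (430 mg at t=18 h): 430·exp(−0.04621·13) = 235.817 mg/L
Dose 5 (115 mg at t=24 h): 115·exp(−0.04621·7) = 83.218 mg/L
Dose 6 (165 mg at t=30 h): 165·exp(−0.04621·1) = 157.549 mg/L
C(31) = 57.290 + 125.992 + 72.733 + 235.817 + 83.218 + 157.549 = 732.600 mg/L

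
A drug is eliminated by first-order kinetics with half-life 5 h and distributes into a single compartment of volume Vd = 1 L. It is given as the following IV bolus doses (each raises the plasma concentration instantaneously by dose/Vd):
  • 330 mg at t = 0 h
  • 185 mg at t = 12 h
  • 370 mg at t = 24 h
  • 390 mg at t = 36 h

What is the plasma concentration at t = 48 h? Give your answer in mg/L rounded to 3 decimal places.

88.856 mg/L

k = ln 2 / 5 = 0.13863 per h
Dose 1 (330 mg at t=0 h): 330·exp(−0.13863·48) = 0.425 mg/L
Dose 2 (185 mg at t=12 h): 185·exp(−0.13863·36) = 1.258 mg/L
Dose 3 (370 mg at t=24 h): 370·exp(−0.13863·24) = 13.282 mg/L
Dose 4 (390 mg at t=36 h): 390·exp(−0.13863·12) = 73.891 mg/L
C(48) = 0.425 + 1.258 + 13.282 + 73.891 = 88.856 mg/L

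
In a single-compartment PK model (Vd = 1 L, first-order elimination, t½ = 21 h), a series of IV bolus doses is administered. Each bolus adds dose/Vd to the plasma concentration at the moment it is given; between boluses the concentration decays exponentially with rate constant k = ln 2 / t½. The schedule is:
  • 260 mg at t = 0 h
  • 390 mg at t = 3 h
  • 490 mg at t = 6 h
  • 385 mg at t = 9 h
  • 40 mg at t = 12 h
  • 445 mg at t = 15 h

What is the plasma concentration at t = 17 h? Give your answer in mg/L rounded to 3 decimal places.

1480.984 mg/L

k = ln 2 / 21 = 0.03301 per h
Dose 1 (260 mg at t=0 h): 260·exp(−0.03301·17) = 148.348 mg/L
Dose 2 (390 mg at t=3 h): 390·exp(−0.03301·14) = 245.685 mg/L
Dose 3 (490 mg at t=6 h): 490·exp(−0.03301·11) = 340.811 mg/L
Dose 4 (385 mg at t=9 h): 385·exp(−0.03301·8) = 295.653 mg/L
Dose 5 (40 mg at t=12 h): 40·exp(−0.03301·5) = 33.915 mg/L
Dose 6 (445 mg at t=15 h): 445·exp(−0.03301·2) = 416.572 mg/L
C(17) = 148.348 + 245.685 + 340.811 + 295.653 + 33.915 + 416.572 = 1480.984 mg/L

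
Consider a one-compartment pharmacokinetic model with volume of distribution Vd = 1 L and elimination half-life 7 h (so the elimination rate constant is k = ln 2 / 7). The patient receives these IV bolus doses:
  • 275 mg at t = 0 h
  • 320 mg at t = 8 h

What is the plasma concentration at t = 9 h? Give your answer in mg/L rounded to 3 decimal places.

402.628 mg/L

k = ln 2 / 7 = 0.09902 per h
Dose 1 (275 mg at t=0 h): 275·exp(−0.09902·9) = 112.796 mg/L
Dose 2 (320 mg at t=8 h): 320·exp(−0.09902·1) = 289.832 mg/L
C(9) = 112.796 + 289.832 = 402.628 mg/L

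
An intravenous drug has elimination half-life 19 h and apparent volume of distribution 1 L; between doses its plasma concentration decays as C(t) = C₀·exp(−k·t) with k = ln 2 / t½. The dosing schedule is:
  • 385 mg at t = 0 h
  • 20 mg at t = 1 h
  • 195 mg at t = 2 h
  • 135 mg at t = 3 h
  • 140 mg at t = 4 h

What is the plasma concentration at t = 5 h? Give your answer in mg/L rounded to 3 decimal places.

k = ln 2 / 19 = 0.03648 per h
Dose 1 (385 mg at t=0 h): 385·exp(−0.03648·5) = 320.806 mg/L
Dose 2 (20 mg at t=1 h): 20·exp(−0.03648·4) = 17.284 mg/L
Dose 3 (195 mg at t=2 h): 195·exp(−0.03648·3) = 174.785 mg/L
Dose 4 (135 mg at t=3 h): 135·exp(−0.03648·2) = 125.501 mg/L
Dose 5 (140 mg at t=4 h): 140·exp(−0.03648·1) = 134.985 mg/L
C(5) = 320.806 + 17.284 + 174.785 + 125.501 + 134.985 = 773.360 mg/L

773.360 mg/L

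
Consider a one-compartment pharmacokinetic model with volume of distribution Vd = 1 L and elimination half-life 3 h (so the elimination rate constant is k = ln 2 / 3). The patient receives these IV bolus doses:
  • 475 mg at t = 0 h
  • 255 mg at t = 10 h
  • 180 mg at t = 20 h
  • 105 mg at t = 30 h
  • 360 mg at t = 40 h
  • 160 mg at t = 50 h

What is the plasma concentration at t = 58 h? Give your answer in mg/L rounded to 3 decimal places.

k = ln 2 / 3 = 0.23105 per h
Dose 1 (475 mg at t=0 h): 475·exp(−0.23105·58) = 0.001 mg/L
Dose 2 (255 mg at t=10 h): 255·exp(−0.23105·48) = 0.004 mg/L
Dose 3 (180 mg at t=20 h): 180·exp(−0.23105·38) = 0.028 mg/L
Dose 4 (105 mg at t=30 h): 105·exp(−0.23105·28) = 0.163 mg/L
Dose 5 (360 mg at t=40 h): 360·exp(−0.23105·18) = 5.625 mg/L
Dose 6 (160 mg at t=50 h): 160·exp(−0.23105·8) = 25.198 mg/L
C(58) = 0.001 + 0.004 + 0.028 + 0.163 + 5.625 + 25.198 = 31.018 mg/L

31.018 mg/L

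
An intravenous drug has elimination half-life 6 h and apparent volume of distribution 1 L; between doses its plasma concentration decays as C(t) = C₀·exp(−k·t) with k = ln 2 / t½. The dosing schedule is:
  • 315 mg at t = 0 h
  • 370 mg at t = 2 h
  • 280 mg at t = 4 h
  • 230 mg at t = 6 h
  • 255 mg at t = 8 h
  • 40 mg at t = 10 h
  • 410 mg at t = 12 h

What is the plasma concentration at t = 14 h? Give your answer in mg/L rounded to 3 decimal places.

812.590 mg/L

k = ln 2 / 6 = 0.11552 per h
Dose 1 (315 mg at t=0 h): 315·exp(−0.11552·14) = 62.504 mg/L
Dose 2 (370 mg at t=2 h): 370·exp(−0.11552·12) = 92.500 mg/L
Dose 3 (280 mg at t=4 h): 280·exp(−0.11552·10) = 88.194 mg/L
Dose 4 (230 mg at t=6 h): 230·exp(−0.11552·8) = 91.276 mg/L
Dose 5 (255 mg at t=8 h): 255·exp(−0.11552·6) = 127.500 mg/L
Dose 6 (40 mg at t=10 h): 40·exp(−0.11552·4) = 25.198 mg/L
Dose 7 (410 mg at t=12 h): 410·exp(−0.11552·2) = 325.417 mg/L
C(14) = 62.504 + 92.500 + 88.194 + 91.276 + 127.500 + 25.198 + 325.417 = 812.590 mg/L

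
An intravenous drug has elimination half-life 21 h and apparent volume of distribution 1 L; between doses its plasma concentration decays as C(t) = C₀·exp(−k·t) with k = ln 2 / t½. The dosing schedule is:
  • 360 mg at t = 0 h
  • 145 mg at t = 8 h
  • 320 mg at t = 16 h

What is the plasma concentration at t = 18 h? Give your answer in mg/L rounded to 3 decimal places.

602.530 mg/L

k = ln 2 / 21 = 0.03301 per h
Dose 1 (360 mg at t=0 h): 360·exp(−0.03301·18) = 198.736 mg/L
Dose 2 (145 mg at t=8 h): 145·exp(−0.03301·10) = 104.237 mg/L
Dose 3 (320 mg at t=16 h): 320·exp(−0.03301·2) = 299.558 mg/L
C(18) = 198.736 + 104.237 + 299.558 = 602.530 mg/L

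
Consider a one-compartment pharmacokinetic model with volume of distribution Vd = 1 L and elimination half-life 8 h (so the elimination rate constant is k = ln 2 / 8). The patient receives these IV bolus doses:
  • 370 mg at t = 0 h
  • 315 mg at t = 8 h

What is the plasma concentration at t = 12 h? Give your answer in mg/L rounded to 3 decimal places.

353.553 mg/L

k = ln 2 / 8 = 0.08664 per h
Dose 1 (370 mg at t=0 h): 370·exp(−0.08664·12) = 130.815 mg/L
Dose 2 (315 mg at t=8 h): 315·exp(−0.08664·4) = 222.739 mg/L
C(12) = 130.815 + 222.739 = 353.553 mg/L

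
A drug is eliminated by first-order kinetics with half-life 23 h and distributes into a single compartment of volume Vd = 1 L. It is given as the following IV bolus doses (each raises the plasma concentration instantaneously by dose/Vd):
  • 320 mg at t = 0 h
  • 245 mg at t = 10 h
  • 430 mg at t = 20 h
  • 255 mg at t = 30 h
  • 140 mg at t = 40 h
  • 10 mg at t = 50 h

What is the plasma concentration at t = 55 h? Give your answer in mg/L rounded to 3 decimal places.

491.602 mg/L

k = ln 2 / 23 = 0.03014 per h
Dose 1 (320 mg at t=0 h): 320·exp(−0.03014·55) = 60.995 mg/L
Dose 2 (245 mg at t=10 h): 245·exp(−0.03014·45) = 63.124 mg/L
Dose 3 (430 mg at t=20 h): 430·exp(−0.03014·35) = 149.754 mg/L
Dose 4 (255 mg at t=30 h): 255·exp(−0.03014·25) = 120.042 mg/L
Dose 5 (140 mg at t=40 h): 140·exp(−0.03014·15) = 89.085 mg/L
Dose 6 (10 mg at t=50 h): 10·exp(−0.03014·5) = 8.601 mg/L
C(55) = 60.995 + 63.124 + 149.754 + 120.042 + 89.085 + 8.601 = 491.602 mg/L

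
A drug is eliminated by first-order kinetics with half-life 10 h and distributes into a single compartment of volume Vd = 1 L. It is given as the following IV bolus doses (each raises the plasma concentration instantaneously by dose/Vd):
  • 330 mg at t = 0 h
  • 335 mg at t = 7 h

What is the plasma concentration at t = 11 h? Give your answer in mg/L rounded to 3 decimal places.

k = ln 2 / 10 = 0.06931 per h
Dose 1 (330 mg at t=0 h): 330·exp(−0.06931·11) = 153.950 mg/L
Dose 2 (335 mg at t=7 h): 335·exp(−0.06931·4) = 253.883 mg/L
C(11) = 153.950 + 253.883 = 407.833 mg/L

407.833 mg/L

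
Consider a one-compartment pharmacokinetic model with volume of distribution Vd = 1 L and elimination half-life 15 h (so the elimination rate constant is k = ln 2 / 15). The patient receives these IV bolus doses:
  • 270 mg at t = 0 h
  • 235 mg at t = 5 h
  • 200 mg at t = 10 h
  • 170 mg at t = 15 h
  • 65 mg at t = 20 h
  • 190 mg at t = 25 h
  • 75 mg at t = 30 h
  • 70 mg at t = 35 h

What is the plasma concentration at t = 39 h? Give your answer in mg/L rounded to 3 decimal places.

k = ln 2 / 15 = 0.04621 per h
Dose 1 (270 mg at t=0 h): 270·exp(−0.04621·39) = 44.533 mg/L
Dose 2 (235 mg at t=5 h): 235·exp(−0.04621·34) = 48.835 mg/L
Dose 3 (200 mg at t=10 h): 200·exp(−0.04621·29) = 52.365 mg/L
Dose 4 (170 mg at t=15 h): 170·exp(−0.04621·24) = 56.079 mg/L
Dose 5 (65 mg at t=20 h): 65·exp(−0.04621·19) = 27.015 mg/L
Dose 6 (190 mg at t=25 h): 190·exp(−0.04621·14) = 99.493 mg/L
Dose 7 (75 mg at t=30 h): 75·exp(−0.04621·9) = 49.482 mg/L
Dose 8 (70 mg at t=35 h): 70·exp(−0.04621·4) = 58.187 mg/L
C(39) = 44.533 + 48.835 + 52.365 + 56.079 + 27.015 + 99.493 + 49.482 + 58.187 = 435.989 mg/L

435.989 mg/L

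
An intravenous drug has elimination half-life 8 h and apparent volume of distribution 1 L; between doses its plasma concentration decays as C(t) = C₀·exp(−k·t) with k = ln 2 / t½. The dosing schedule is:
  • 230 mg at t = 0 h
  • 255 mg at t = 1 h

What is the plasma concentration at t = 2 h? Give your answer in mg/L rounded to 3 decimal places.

427.242 mg/L

k = ln 2 / 8 = 0.08664 per h
Dose 1 (230 mg at t=0 h): 230·exp(−0.08664·2) = 193.406 mg/L
Dose 2 (255 mg at t=1 h): 255·exp(−0.08664·1) = 233.836 mg/L
C(2) = 193.406 + 233.836 = 427.242 mg/L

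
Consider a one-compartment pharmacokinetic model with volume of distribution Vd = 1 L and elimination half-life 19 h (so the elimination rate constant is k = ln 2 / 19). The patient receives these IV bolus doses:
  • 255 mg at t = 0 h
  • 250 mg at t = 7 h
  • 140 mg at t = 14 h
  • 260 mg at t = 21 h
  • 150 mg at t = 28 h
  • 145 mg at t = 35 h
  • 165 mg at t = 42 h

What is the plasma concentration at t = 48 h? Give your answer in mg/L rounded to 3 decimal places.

532.993 mg/L

k = ln 2 / 19 = 0.03648 per h
Dose 1 (255 mg at t=0 h): 255·exp(−0.03648·48) = 44.263 mg/L
Dose 2 (250 mg at t=7 h): 250·exp(−0.03648·41) = 56.021 mg/L
Dose 3 (140 mg at t=14 h): 140·exp(−0.03648·34) = 40.499 mg/L
Dose 4 (260 mg at t=21 h): 260·exp(−0.03648·27) = 97.094 mg/L
Dose 5 (150 mg at t=28 h): 150·exp(−0.03648·20) = 72.313 mg/L
Dose 6 (145 mg at t=35 h): 145·exp(−0.03648·13) = 90.240 mg/L
Dose 7 (165 mg at t=42 h): 165·exp(−0.03648·6) = 132.563 mg/L
C(48) = 44.263 + 56.021 + 40.499 + 97.094 + 72.313 + 90.240 + 132.563 = 532.993 mg/L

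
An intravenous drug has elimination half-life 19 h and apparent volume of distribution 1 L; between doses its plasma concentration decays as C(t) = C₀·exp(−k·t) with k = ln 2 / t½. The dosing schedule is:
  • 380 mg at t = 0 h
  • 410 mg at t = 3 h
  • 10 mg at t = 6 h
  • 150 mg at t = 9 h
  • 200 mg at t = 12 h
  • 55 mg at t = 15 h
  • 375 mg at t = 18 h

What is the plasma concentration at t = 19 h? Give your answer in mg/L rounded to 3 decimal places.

k = ln 2 / 19 = 0.03648 per h
Dose 1 (380 mg at t=0 h): 380·exp(−0.03648·19) = 190.000 mg/L
Dose 2 (410 mg at t=3 h): 410·exp(−0.03648·16) = 228.710 mg/L
Dose 3 (10 mg at t=6 h): 10·exp(−0.03648·13) = 6.223 mg/L
Dose 4 (150 mg at t=9 h): 150·exp(−0.03648·10) = 104.149 mg/L
Dose 5 (200 mg at t=12 h): 200·exp(−0.03648·7) = 154.926 mg/L
Dose 6 (55 mg at t=15 h): 55·exp(−0.03648·4) = 47.532 mg/L
Dose 7 (375 mg at t=18 h): 375·exp(−0.03648·1) = 361.566 mg/L
C(19) = 190.000 + 228.710 + 6.223 + 104.149 + 154.926 + 47.532 + 361.566 = 1093.106 mg/L

1093.106 mg/L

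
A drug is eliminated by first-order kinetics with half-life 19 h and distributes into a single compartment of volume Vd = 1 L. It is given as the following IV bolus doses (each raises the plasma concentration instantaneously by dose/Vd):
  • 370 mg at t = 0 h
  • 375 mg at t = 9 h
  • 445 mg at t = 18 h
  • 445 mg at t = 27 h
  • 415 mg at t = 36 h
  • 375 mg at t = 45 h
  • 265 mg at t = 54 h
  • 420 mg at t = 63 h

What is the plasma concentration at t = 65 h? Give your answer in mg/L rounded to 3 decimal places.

1167.231 mg/L

k = ln 2 / 19 = 0.03648 per h
Dose 1 (370 mg at t=0 h): 370·exp(−0.03648·65) = 34.543 mg/L
Dose 2 (375 mg at t=9 h): 375·exp(−0.03648·56) = 48.617 mg/L
Dose 3 (445 mg at t=18 h): 445·exp(−0.03648·47) = 80.114 mg/L
Dose 4 (445 mg at t=27 h): 445·exp(−0.03648·38) = 111.250 mg/L
Dose 5 (415 mg at t=36 h): 415·exp(−0.03648·29) = 144.073 mg/L
Dose 6 (375 mg at t=45 h): 375·exp(−0.03648·20) = 180.783 mg/L
Dose 7 (265 mg at t=54 h): 265·exp(−0.03648·11) = 177.405 mg/L
Dose 8 (420 mg at t=63 h): 420·exp(−0.03648·2) = 390.447 mg/L
C(65) = 34.543 + 48.617 + 80.114 + 111.250 + 144.073 + 180.783 + 177.405 + 390.447 = 1167.231 mg/L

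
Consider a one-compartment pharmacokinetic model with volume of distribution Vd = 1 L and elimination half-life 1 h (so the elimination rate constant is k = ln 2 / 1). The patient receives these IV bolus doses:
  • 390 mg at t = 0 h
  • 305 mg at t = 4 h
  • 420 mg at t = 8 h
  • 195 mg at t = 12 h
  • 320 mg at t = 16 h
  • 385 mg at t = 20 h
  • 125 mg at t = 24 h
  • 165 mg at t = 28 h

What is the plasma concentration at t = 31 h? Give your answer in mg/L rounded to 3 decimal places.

k = ln 2 / 1 = 0.69315 per h
Dose 1 (390 mg at t=0 h): 390·exp(−0.69315·31) = 0.000 mg/L
Dose 2 (305 mg at t=4 h): 305·exp(−0.69315·27) = 0.000 mg/L
Dose 3 (420 mg at t=8 h): 420·exp(−0.69315·23) = 0.000 mg/L
Dose 4 (195 mg at t=12 h): 195·exp(−0.69315·19) = 0.000 mg/L
Dose 5 (320 mg at t=16 h): 320·exp(−0.69315·15) = 0.010 mg/L
Dose 6 (385 mg at t=20 h): 385·exp(−0.69315·11) = 0.188 mg/L
Dose 7 (125 mg at t=24 h): 125·exp(−0.69315·7) = 0.977 mg/L
Dose 8 (165 mg at t=28 h): 165·exp(−0.69315·3) = 20.625 mg/L
C(31) = 0.000 + 0.000 + 0.000 + 0.000 + 0.010 + 0.188 + 0.977 + 20.625 = 21.800 mg/L

21.800 mg/L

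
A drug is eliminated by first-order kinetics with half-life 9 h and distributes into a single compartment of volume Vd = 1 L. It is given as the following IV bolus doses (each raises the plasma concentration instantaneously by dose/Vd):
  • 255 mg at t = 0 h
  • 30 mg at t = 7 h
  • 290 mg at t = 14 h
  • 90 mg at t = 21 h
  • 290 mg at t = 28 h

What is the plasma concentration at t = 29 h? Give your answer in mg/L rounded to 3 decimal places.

441.287 mg/L

k = ln 2 / 9 = 0.07702 per h
Dose 1 (255 mg at t=0 h): 255·exp(−0.07702·29) = 27.325 mg/L
Dose 2 (30 mg at t=7 h): 30·exp(−0.07702·22) = 5.512 mg/L
Dose 3 (290 mg at t=14 h): 290·exp(−0.07702·15) = 91.344 mg/L
Dose 4 (90 mg at t=21 h): 90·exp(−0.07702·8) = 48.603 mg/L
Dose 5 (290 mg at t=28 h): 290·exp(−0.07702·1) = 268.504 mg/L
C(29) = 27.325 + 5.512 + 91.344 + 48.603 + 268.504 = 441.287 mg/L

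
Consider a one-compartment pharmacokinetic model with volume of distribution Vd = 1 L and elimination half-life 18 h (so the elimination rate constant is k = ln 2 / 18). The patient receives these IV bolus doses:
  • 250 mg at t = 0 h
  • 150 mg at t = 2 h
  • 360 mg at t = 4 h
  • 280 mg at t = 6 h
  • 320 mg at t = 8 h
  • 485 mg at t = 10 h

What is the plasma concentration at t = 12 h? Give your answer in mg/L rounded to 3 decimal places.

k = ln 2 / 18 = 0.03851 per h
Dose 1 (250 mg at t=0 h): 250·exp(−0.03851·12) = 157.490 mg/L
Dose 2 (150 mg at t=2 h): 150·exp(−0.03851·10) = 102.059 mg/L
Dose 3 (360 mg at t=4 h): 360·exp(−0.03851·8) = 264.552 mg/L
Dose 4 (280 mg at t=6 h): 280·exp(−0.03851·6) = 222.236 mg/L
Dose 5 (320 mg at t=8 h): 320·exp(−0.03851·4) = 274.318 mg/L
Dose 6 (485 mg at t=10 h): 485·exp(−0.03851·2) = 449.049 mg/L
C(12) = 157.490 + 102.059 + 264.552 + 222.236 + 274.318 + 449.049 = 1469.705 mg/L

1469.705 mg/L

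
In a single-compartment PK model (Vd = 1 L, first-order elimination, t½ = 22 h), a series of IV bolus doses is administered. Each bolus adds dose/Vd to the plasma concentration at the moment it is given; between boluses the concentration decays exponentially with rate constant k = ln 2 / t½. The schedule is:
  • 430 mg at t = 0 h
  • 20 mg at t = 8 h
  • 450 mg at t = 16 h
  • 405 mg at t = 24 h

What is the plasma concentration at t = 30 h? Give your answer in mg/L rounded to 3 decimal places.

k = ln 2 / 22 = 0.03151 per h
Dose 1 (430 mg at t=0 h): 430·exp(−0.03151·30) = 167.099 mg/L
Dose 2 (20 mg at t=8 h): 20·exp(−0.03151·22) = 10.000 mg/L
Dose 3 (450 mg at t=16 h): 450·exp(−0.03151·14) = 289.500 mg/L
Dose 4 (405 mg at t=24 h): 405·exp(−0.03151·6) = 335.240 mg/L
C(30) = 167.099 + 10.000 + 289.500 + 335.240 = 801.838 mg/L

801.838 mg/L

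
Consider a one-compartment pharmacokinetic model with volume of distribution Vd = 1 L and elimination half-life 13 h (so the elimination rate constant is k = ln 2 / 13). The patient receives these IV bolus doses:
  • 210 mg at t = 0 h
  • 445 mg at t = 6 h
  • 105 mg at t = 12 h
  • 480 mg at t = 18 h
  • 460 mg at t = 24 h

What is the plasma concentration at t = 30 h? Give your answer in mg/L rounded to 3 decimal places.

k = ln 2 / 13 = 0.05332 per h
Dose 1 (210 mg at t=0 h): 210·exp(−0.05332·30) = 42.416 mg/L
Dose 2 (445 mg at t=6 h): 445·exp(−0.05332·24) = 123.769 mg/L
Dose 3 (105 mg at t=12 h): 105·exp(−0.05332·18) = 40.214 mg/L
Dose 4 (480 mg at t=18 h): 480·exp(−0.05332·12) = 253.144 mg/L
Dose 5 (460 mg at t=24 h): 460·exp(−0.05332·6) = 334.057 mg/L
C(30) = 42.416 + 123.769 + 40.214 + 253.144 + 334.057 = 793.601 mg/L

793.601 mg/L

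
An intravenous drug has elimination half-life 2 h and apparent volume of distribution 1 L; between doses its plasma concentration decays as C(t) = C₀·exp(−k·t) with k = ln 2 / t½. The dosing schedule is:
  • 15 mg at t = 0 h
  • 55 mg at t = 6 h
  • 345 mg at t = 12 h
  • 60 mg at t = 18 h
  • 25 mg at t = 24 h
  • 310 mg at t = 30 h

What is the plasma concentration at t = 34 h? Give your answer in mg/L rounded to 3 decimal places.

78.688 mg/L

k = ln 2 / 2 = 0.34657 per h
Dose 1 (15 mg at t=0 h): 15·exp(−0.34657·34) = 0.000 mg/L
Dose 2 (55 mg at t=6 h): 55·exp(−0.34657·28) = 0.003 mg/L
Dose 3 (345 mg at t=12 h): 345·exp(−0.34657·22) = 0.168 mg/L
Dose 4 (60 mg at t=18 h): 60·exp(−0.34657·16) = 0.234 mg/L
Dose 5 (25 mg at t=24 h): 25·exp(−0.34657·10) = 0.781 mg/L
Dose 6 (310 mg at t=30 h): 310·exp(−0.34657·4) = 77.500 mg/L
C(34) = 0.000 + 0.003 + 0.168 + 0.234 + 0.781 + 77.500 = 78.688 mg/L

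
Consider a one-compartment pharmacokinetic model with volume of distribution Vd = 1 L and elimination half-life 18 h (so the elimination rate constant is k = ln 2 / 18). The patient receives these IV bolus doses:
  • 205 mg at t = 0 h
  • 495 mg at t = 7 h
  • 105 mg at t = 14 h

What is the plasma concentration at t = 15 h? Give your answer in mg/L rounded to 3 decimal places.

579.845 mg/L

k = ln 2 / 18 = 0.03851 per h
Dose 1 (205 mg at t=0 h): 205·exp(−0.03851·15) = 115.052 mg/L
Dose 2 (495 mg at t=7 h): 495·exp(−0.03851·8) = 363.759 mg/L
Dose 3 (105 mg at t=14 h): 105·exp(−0.03851·1) = 101.034 mg/L
C(15) = 115.052 + 363.759 + 101.034 = 579.845 mg/L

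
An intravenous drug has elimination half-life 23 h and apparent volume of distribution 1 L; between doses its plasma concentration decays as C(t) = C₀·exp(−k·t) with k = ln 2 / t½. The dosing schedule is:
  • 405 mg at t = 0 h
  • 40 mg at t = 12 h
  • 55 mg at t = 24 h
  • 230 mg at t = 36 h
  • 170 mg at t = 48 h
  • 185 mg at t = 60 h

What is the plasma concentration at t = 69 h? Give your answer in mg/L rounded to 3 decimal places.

k = ln 2 / 23 = 0.03014 per h
Dose 1 (405 mg at t=0 h): 405·exp(−0.03014·69) = 50.625 mg/L
Dose 2 (40 mg at t=12 h): 40·exp(−0.03014·57) = 7.178 mg/L
Dose 3 (55 mg at t=24 h): 55·exp(−0.03014·45) = 14.171 mg/L
Dose 4 (230 mg at t=36 h): 230·exp(−0.03014·33) = 85.078 mg/L
Dose 5 (170 mg at t=48 h): 170·exp(−0.03014·21) = 90.281 mg/L
Dose 6 (185 mg at t=60 h): 185·exp(−0.03014·9) = 141.051 mg/L
C(69) = 50.625 + 7.178 + 14.171 + 85.078 + 90.281 + 141.051 = 388.384 mg/L

388.384 mg/L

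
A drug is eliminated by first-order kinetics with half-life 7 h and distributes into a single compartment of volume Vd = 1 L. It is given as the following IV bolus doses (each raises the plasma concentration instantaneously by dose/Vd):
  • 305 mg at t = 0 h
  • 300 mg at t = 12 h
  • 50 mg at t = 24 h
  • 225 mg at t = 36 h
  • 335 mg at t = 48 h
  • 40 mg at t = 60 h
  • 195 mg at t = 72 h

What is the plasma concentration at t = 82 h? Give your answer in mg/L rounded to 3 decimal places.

91.439 mg/L

k = ln 2 / 7 = 0.09902 per h
Dose 1 (305 mg at t=0 h): 305·exp(−0.09902·82) = 0.091 mg/L
Dose 2 (300 mg at t=12 h): 300·exp(−0.09902·70) = 0.293 mg/L
Dose 3 (50 mg at t=24 h): 50·exp(−0.09902·58) = 0.160 mg/L
Dose 4 (225 mg at t=36 h): 225·exp(−0.09902·46) = 2.366 mg/L
Dose 5 (335 mg at t=48 h): 335·exp(−0.09902·34) = 11.558 mg/L
Dose 6 (40 mg at t=60 h): 40·exp(−0.09902·22) = 4.529 mg/L
Dose 7 (195 mg at t=72 h): 195·exp(−0.09902·10) = 72.442 mg/L
C(82) = 0.091 + 0.293 + 0.160 + 2.366 + 11.558 + 4.529 + 72.442 = 91.439 mg/L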